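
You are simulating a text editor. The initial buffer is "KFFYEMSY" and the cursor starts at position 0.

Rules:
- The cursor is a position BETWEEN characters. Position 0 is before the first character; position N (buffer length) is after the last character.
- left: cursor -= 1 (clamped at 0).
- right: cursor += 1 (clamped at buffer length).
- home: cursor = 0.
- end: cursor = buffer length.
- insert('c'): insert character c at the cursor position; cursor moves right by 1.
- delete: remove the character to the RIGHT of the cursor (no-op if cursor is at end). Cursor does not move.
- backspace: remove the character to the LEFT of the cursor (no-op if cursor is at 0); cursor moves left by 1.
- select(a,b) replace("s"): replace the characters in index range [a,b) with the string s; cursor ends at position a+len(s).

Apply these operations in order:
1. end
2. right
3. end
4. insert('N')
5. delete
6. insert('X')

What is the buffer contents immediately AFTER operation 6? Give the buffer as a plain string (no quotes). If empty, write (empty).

After op 1 (end): buf='KFFYEMSY' cursor=8
After op 2 (right): buf='KFFYEMSY' cursor=8
After op 3 (end): buf='KFFYEMSY' cursor=8
After op 4 (insert('N')): buf='KFFYEMSYN' cursor=9
After op 5 (delete): buf='KFFYEMSYN' cursor=9
After op 6 (insert('X')): buf='KFFYEMSYNX' cursor=10

Answer: KFFYEMSYNX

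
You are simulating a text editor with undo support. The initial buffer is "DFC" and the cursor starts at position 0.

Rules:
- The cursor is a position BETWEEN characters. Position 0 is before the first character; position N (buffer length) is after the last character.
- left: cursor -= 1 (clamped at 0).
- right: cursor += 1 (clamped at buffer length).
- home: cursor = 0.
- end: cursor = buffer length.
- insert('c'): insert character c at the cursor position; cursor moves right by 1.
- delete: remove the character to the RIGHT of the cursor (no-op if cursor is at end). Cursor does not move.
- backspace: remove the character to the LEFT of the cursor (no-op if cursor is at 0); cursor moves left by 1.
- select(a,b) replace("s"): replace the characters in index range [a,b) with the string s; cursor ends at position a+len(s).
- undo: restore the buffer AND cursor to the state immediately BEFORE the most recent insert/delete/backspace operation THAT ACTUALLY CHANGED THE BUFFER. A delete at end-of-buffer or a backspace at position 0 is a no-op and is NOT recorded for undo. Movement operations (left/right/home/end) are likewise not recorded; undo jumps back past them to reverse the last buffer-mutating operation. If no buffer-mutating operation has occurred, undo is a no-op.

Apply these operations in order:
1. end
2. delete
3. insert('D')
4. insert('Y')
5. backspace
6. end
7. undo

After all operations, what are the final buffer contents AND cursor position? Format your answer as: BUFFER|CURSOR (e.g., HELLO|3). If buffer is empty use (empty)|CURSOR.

After op 1 (end): buf='DFC' cursor=3
After op 2 (delete): buf='DFC' cursor=3
After op 3 (insert('D')): buf='DFCD' cursor=4
After op 4 (insert('Y')): buf='DFCDY' cursor=5
After op 5 (backspace): buf='DFCD' cursor=4
After op 6 (end): buf='DFCD' cursor=4
After op 7 (undo): buf='DFCDY' cursor=5

Answer: DFCDY|5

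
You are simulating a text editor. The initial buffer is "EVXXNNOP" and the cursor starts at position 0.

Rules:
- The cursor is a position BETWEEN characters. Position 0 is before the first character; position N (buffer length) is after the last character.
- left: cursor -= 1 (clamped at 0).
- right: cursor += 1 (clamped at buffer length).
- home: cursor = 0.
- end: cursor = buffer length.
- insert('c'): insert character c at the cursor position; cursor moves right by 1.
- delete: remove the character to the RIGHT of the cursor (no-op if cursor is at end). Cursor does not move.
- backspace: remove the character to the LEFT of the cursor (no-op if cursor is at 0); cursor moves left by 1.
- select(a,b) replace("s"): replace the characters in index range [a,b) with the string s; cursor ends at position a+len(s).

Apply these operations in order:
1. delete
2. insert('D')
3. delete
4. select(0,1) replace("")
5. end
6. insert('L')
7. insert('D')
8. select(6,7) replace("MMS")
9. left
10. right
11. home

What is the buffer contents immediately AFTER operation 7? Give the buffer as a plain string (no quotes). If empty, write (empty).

After op 1 (delete): buf='VXXNNOP' cursor=0
After op 2 (insert('D')): buf='DVXXNNOP' cursor=1
After op 3 (delete): buf='DXXNNOP' cursor=1
After op 4 (select(0,1) replace("")): buf='XXNNOP' cursor=0
After op 5 (end): buf='XXNNOP' cursor=6
After op 6 (insert('L')): buf='XXNNOPL' cursor=7
After op 7 (insert('D')): buf='XXNNOPLD' cursor=8

Answer: XXNNOPLD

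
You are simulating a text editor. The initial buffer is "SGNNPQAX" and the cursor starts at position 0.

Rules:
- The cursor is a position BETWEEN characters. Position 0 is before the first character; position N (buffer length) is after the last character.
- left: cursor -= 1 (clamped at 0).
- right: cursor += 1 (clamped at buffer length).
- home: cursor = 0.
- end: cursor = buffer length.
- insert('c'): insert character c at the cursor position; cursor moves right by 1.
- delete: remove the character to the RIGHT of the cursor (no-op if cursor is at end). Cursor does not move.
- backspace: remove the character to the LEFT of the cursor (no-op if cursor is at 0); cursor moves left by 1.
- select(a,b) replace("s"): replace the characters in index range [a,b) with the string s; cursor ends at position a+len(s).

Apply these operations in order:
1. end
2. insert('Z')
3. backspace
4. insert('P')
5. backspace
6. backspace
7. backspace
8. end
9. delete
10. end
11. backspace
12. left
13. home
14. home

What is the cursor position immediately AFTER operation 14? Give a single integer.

Answer: 0

Derivation:
After op 1 (end): buf='SGNNPQAX' cursor=8
After op 2 (insert('Z')): buf='SGNNPQAXZ' cursor=9
After op 3 (backspace): buf='SGNNPQAX' cursor=8
After op 4 (insert('P')): buf='SGNNPQAXP' cursor=9
After op 5 (backspace): buf='SGNNPQAX' cursor=8
After op 6 (backspace): buf='SGNNPQA' cursor=7
After op 7 (backspace): buf='SGNNPQ' cursor=6
After op 8 (end): buf='SGNNPQ' cursor=6
After op 9 (delete): buf='SGNNPQ' cursor=6
After op 10 (end): buf='SGNNPQ' cursor=6
After op 11 (backspace): buf='SGNNP' cursor=5
After op 12 (left): buf='SGNNP' cursor=4
After op 13 (home): buf='SGNNP' cursor=0
After op 14 (home): buf='SGNNP' cursor=0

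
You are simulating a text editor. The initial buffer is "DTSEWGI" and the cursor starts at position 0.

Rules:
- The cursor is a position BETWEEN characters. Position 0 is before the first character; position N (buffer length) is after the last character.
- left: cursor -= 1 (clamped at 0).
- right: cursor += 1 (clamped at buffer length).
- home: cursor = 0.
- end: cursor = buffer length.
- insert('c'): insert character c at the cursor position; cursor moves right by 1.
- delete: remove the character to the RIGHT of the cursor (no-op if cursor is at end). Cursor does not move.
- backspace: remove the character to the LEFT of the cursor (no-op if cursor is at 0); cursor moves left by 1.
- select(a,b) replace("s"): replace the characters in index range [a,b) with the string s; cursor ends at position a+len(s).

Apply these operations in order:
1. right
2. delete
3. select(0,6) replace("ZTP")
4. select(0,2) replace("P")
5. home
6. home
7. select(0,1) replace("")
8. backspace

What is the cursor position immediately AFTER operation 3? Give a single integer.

Answer: 3

Derivation:
After op 1 (right): buf='DTSEWGI' cursor=1
After op 2 (delete): buf='DSEWGI' cursor=1
After op 3 (select(0,6) replace("ZTP")): buf='ZTP' cursor=3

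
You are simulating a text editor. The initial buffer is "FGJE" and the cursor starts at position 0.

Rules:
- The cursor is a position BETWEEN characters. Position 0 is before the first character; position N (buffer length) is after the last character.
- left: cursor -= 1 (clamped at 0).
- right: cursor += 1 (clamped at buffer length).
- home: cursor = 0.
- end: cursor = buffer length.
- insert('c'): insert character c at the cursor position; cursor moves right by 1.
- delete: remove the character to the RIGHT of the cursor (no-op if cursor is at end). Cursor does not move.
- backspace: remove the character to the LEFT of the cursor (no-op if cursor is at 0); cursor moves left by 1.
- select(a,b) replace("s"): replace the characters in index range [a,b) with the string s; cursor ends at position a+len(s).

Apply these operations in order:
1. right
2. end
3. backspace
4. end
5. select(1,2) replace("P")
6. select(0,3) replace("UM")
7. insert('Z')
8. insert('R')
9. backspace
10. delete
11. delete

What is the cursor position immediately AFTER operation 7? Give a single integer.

After op 1 (right): buf='FGJE' cursor=1
After op 2 (end): buf='FGJE' cursor=4
After op 3 (backspace): buf='FGJ' cursor=3
After op 4 (end): buf='FGJ' cursor=3
After op 5 (select(1,2) replace("P")): buf='FPJ' cursor=2
After op 6 (select(0,3) replace("UM")): buf='UM' cursor=2
After op 7 (insert('Z')): buf='UMZ' cursor=3

Answer: 3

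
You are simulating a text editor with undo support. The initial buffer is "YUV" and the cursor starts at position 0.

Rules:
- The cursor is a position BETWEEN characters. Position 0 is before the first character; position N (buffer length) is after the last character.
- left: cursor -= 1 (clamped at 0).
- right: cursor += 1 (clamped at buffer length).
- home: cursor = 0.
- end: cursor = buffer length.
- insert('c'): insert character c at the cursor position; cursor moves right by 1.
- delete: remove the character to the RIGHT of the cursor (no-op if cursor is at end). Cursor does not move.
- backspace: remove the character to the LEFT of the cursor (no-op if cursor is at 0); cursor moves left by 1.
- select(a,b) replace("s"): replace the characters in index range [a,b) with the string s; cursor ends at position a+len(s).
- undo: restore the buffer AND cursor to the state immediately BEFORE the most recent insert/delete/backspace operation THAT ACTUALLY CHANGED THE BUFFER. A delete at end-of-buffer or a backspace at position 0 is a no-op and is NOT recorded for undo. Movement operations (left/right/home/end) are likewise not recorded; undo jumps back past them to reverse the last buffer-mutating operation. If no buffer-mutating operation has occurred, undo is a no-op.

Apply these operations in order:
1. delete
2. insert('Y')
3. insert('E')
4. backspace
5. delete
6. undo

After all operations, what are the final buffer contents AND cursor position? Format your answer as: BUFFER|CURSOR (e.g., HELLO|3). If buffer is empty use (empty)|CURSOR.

Answer: YUV|1

Derivation:
After op 1 (delete): buf='UV' cursor=0
After op 2 (insert('Y')): buf='YUV' cursor=1
After op 3 (insert('E')): buf='YEUV' cursor=2
After op 4 (backspace): buf='YUV' cursor=1
After op 5 (delete): buf='YV' cursor=1
After op 6 (undo): buf='YUV' cursor=1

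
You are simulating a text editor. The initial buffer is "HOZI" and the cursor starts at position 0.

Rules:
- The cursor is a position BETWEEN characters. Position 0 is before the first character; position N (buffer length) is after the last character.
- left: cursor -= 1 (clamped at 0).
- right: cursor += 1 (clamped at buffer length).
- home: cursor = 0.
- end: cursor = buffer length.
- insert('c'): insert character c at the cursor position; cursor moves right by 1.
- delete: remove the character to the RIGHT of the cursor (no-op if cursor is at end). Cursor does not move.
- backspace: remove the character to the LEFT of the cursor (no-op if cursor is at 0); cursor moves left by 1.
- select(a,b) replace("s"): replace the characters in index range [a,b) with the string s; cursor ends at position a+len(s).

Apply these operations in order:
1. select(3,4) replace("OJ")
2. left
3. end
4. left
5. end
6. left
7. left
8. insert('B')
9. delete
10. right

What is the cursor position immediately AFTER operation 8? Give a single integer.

Answer: 4

Derivation:
After op 1 (select(3,4) replace("OJ")): buf='HOZOJ' cursor=5
After op 2 (left): buf='HOZOJ' cursor=4
After op 3 (end): buf='HOZOJ' cursor=5
After op 4 (left): buf='HOZOJ' cursor=4
After op 5 (end): buf='HOZOJ' cursor=5
After op 6 (left): buf='HOZOJ' cursor=4
After op 7 (left): buf='HOZOJ' cursor=3
After op 8 (insert('B')): buf='HOZBOJ' cursor=4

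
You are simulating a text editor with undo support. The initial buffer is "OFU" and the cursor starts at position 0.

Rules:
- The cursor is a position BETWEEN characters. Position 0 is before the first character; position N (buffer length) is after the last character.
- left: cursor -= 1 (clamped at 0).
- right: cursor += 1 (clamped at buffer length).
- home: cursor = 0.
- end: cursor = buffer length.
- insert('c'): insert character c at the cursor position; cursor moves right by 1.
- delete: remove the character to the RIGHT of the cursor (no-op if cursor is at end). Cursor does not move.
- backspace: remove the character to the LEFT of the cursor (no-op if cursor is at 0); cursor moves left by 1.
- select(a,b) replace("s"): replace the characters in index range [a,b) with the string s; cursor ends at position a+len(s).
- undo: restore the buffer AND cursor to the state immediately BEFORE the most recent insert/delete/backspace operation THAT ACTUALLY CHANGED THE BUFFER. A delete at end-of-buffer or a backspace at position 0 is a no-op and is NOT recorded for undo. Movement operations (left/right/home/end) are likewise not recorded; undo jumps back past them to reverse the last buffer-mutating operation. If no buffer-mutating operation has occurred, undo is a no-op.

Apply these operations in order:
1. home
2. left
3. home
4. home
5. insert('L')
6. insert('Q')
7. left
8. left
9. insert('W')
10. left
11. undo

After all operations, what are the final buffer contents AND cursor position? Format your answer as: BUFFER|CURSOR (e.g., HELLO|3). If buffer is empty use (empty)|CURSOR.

Answer: LQOFU|0

Derivation:
After op 1 (home): buf='OFU' cursor=0
After op 2 (left): buf='OFU' cursor=0
After op 3 (home): buf='OFU' cursor=0
After op 4 (home): buf='OFU' cursor=0
After op 5 (insert('L')): buf='LOFU' cursor=1
After op 6 (insert('Q')): buf='LQOFU' cursor=2
After op 7 (left): buf='LQOFU' cursor=1
After op 8 (left): buf='LQOFU' cursor=0
After op 9 (insert('W')): buf='WLQOFU' cursor=1
After op 10 (left): buf='WLQOFU' cursor=0
After op 11 (undo): buf='LQOFU' cursor=0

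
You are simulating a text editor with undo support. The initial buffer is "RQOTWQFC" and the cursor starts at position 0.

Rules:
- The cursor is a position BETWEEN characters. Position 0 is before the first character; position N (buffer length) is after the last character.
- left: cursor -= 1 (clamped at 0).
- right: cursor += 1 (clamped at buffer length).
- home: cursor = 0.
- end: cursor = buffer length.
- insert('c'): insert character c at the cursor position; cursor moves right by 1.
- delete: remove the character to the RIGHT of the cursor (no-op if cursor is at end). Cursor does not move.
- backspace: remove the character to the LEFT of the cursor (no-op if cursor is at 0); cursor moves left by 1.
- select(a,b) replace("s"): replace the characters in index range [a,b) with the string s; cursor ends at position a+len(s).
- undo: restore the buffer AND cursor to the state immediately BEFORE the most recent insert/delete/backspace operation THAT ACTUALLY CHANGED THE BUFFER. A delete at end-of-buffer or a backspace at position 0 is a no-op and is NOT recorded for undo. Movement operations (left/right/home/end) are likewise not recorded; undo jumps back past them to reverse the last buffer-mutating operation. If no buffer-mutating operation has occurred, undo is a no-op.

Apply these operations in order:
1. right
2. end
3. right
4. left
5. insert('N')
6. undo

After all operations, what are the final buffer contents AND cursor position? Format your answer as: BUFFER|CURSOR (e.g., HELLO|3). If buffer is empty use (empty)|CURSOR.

Answer: RQOTWQFC|7

Derivation:
After op 1 (right): buf='RQOTWQFC' cursor=1
After op 2 (end): buf='RQOTWQFC' cursor=8
After op 3 (right): buf='RQOTWQFC' cursor=8
After op 4 (left): buf='RQOTWQFC' cursor=7
After op 5 (insert('N')): buf='RQOTWQFNC' cursor=8
After op 6 (undo): buf='RQOTWQFC' cursor=7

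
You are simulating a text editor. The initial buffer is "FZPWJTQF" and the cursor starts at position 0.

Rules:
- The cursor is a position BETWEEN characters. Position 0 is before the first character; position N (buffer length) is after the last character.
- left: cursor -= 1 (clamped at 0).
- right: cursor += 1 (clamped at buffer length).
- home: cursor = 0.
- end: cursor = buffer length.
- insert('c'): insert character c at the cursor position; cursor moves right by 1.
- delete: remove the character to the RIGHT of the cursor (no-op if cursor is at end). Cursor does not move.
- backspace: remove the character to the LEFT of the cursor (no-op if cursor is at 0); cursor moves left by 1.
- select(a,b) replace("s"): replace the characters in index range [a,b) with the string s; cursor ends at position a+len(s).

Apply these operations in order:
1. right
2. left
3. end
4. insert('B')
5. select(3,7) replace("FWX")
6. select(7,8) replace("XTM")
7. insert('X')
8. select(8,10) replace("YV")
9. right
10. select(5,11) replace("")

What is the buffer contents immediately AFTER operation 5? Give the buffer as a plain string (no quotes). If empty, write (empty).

After op 1 (right): buf='FZPWJTQF' cursor=1
After op 2 (left): buf='FZPWJTQF' cursor=0
After op 3 (end): buf='FZPWJTQF' cursor=8
After op 4 (insert('B')): buf='FZPWJTQFB' cursor=9
After op 5 (select(3,7) replace("FWX")): buf='FZPFWXFB' cursor=6

Answer: FZPFWXFB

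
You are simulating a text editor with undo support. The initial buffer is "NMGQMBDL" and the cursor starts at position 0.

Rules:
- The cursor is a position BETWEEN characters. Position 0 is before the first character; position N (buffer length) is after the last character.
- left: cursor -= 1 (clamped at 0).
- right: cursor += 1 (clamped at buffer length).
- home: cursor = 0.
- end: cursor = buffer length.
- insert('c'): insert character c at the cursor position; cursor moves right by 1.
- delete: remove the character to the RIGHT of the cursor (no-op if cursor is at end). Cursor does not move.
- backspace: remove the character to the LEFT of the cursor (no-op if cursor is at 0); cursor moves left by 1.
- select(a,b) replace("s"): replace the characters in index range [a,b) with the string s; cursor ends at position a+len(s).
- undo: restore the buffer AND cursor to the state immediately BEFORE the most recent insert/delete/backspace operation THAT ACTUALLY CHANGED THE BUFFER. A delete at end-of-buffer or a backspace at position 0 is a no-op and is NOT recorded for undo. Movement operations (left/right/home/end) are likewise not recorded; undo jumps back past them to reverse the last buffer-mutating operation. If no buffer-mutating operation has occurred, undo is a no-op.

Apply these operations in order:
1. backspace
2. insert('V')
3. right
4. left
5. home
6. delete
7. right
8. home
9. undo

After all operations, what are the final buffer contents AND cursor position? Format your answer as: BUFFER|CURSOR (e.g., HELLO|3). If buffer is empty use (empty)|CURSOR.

After op 1 (backspace): buf='NMGQMBDL' cursor=0
After op 2 (insert('V')): buf='VNMGQMBDL' cursor=1
After op 3 (right): buf='VNMGQMBDL' cursor=2
After op 4 (left): buf='VNMGQMBDL' cursor=1
After op 5 (home): buf='VNMGQMBDL' cursor=0
After op 6 (delete): buf='NMGQMBDL' cursor=0
After op 7 (right): buf='NMGQMBDL' cursor=1
After op 8 (home): buf='NMGQMBDL' cursor=0
After op 9 (undo): buf='VNMGQMBDL' cursor=0

Answer: VNMGQMBDL|0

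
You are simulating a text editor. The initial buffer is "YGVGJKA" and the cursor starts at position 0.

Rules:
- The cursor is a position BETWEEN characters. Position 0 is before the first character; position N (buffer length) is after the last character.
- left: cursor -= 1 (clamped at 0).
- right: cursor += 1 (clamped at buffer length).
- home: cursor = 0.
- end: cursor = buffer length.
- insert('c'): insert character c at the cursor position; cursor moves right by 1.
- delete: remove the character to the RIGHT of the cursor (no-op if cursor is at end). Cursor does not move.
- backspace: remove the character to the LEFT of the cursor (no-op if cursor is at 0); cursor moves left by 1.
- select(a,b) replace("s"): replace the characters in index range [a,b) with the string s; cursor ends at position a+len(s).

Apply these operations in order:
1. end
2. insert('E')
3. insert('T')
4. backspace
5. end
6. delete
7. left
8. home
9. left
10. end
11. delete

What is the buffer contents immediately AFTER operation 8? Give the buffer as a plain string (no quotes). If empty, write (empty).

Answer: YGVGJKAE

Derivation:
After op 1 (end): buf='YGVGJKA' cursor=7
After op 2 (insert('E')): buf='YGVGJKAE' cursor=8
After op 3 (insert('T')): buf='YGVGJKAET' cursor=9
After op 4 (backspace): buf='YGVGJKAE' cursor=8
After op 5 (end): buf='YGVGJKAE' cursor=8
After op 6 (delete): buf='YGVGJKAE' cursor=8
After op 7 (left): buf='YGVGJKAE' cursor=7
After op 8 (home): buf='YGVGJKAE' cursor=0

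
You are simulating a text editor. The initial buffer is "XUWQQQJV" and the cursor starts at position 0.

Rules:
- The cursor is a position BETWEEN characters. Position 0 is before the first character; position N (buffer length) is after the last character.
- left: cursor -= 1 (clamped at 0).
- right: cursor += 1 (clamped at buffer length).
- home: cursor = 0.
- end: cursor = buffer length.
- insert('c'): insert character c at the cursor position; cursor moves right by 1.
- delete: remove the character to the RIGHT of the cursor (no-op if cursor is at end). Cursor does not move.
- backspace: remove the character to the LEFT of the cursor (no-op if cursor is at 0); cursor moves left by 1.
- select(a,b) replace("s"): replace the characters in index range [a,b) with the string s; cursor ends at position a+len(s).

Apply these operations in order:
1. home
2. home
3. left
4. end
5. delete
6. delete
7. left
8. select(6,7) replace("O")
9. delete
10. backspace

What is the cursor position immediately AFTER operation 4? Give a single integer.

Answer: 8

Derivation:
After op 1 (home): buf='XUWQQQJV' cursor=0
After op 2 (home): buf='XUWQQQJV' cursor=0
After op 3 (left): buf='XUWQQQJV' cursor=0
After op 4 (end): buf='XUWQQQJV' cursor=8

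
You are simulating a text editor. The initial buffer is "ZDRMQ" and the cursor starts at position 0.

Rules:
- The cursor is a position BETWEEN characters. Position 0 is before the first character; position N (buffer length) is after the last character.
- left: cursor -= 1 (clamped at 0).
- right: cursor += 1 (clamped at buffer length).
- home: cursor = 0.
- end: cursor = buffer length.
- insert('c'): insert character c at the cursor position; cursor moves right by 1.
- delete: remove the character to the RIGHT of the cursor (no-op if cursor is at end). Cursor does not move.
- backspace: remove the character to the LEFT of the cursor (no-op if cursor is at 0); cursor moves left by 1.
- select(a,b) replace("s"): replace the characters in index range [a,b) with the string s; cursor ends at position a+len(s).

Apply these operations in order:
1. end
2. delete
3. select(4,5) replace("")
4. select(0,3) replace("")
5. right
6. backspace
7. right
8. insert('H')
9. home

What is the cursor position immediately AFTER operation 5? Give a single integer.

Answer: 1

Derivation:
After op 1 (end): buf='ZDRMQ' cursor=5
After op 2 (delete): buf='ZDRMQ' cursor=5
After op 3 (select(4,5) replace("")): buf='ZDRM' cursor=4
After op 4 (select(0,3) replace("")): buf='M' cursor=0
After op 5 (right): buf='M' cursor=1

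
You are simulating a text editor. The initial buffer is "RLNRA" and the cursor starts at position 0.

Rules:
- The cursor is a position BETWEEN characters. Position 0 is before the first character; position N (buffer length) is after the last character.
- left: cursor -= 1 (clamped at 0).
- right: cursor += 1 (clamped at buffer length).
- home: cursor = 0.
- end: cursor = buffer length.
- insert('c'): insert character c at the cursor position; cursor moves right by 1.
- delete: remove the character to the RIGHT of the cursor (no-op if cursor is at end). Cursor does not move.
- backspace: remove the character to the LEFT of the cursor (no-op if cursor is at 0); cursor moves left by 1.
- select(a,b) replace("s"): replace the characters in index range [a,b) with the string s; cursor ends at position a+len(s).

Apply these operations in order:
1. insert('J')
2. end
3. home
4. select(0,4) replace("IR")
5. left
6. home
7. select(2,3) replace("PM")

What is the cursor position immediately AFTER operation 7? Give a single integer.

Answer: 4

Derivation:
After op 1 (insert('J')): buf='JRLNRA' cursor=1
After op 2 (end): buf='JRLNRA' cursor=6
After op 3 (home): buf='JRLNRA' cursor=0
After op 4 (select(0,4) replace("IR")): buf='IRRA' cursor=2
After op 5 (left): buf='IRRA' cursor=1
After op 6 (home): buf='IRRA' cursor=0
After op 7 (select(2,3) replace("PM")): buf='IRPMA' cursor=4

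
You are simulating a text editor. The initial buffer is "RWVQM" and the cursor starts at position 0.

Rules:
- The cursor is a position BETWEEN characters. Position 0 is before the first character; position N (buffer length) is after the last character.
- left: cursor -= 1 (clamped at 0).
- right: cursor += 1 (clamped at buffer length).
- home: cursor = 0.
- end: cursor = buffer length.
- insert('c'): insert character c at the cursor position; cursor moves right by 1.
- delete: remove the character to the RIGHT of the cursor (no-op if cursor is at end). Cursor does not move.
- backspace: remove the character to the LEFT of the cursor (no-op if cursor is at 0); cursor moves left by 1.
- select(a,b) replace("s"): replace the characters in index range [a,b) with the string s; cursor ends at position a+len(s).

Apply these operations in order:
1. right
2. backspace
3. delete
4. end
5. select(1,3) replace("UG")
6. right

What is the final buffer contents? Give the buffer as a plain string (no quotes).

After op 1 (right): buf='RWVQM' cursor=1
After op 2 (backspace): buf='WVQM' cursor=0
After op 3 (delete): buf='VQM' cursor=0
After op 4 (end): buf='VQM' cursor=3
After op 5 (select(1,3) replace("UG")): buf='VUG' cursor=3
After op 6 (right): buf='VUG' cursor=3

Answer: VUG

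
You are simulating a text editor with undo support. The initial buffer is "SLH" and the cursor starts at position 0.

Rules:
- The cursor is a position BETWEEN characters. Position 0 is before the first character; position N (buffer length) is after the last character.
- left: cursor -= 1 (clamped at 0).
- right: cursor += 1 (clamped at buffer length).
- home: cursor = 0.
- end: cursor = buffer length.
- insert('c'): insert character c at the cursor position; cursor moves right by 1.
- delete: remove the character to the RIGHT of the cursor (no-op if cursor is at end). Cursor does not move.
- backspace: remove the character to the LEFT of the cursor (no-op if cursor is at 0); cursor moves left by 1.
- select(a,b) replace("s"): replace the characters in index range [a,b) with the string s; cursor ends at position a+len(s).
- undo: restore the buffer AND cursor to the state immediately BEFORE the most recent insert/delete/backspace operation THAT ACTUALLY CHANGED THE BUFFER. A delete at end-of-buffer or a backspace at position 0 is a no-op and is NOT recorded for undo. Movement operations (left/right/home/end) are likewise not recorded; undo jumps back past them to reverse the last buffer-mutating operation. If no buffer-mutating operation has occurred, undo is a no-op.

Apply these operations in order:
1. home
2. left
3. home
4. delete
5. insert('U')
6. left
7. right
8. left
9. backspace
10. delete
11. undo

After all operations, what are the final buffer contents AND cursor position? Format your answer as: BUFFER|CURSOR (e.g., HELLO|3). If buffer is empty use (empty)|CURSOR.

Answer: ULH|0

Derivation:
After op 1 (home): buf='SLH' cursor=0
After op 2 (left): buf='SLH' cursor=0
After op 3 (home): buf='SLH' cursor=0
After op 4 (delete): buf='LH' cursor=0
After op 5 (insert('U')): buf='ULH' cursor=1
After op 6 (left): buf='ULH' cursor=0
After op 7 (right): buf='ULH' cursor=1
After op 8 (left): buf='ULH' cursor=0
After op 9 (backspace): buf='ULH' cursor=0
After op 10 (delete): buf='LH' cursor=0
After op 11 (undo): buf='ULH' cursor=0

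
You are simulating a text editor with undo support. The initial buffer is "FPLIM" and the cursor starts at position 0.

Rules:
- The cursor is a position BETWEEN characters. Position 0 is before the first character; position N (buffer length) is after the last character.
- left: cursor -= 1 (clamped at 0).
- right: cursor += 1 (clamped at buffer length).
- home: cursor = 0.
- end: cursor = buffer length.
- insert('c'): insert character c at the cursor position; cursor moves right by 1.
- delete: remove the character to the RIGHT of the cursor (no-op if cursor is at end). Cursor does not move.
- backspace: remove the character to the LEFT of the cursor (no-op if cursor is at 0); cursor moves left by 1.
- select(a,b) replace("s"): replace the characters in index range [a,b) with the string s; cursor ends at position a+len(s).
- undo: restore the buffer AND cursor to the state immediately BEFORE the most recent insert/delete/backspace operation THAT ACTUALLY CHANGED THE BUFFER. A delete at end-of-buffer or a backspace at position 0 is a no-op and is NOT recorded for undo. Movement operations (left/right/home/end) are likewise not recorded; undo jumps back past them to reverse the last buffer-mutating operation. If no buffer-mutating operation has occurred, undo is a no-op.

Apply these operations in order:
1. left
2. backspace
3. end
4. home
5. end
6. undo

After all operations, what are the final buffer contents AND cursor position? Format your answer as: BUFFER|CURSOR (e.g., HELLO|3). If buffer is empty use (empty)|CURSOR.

Answer: FPLIM|5

Derivation:
After op 1 (left): buf='FPLIM' cursor=0
After op 2 (backspace): buf='FPLIM' cursor=0
After op 3 (end): buf='FPLIM' cursor=5
After op 4 (home): buf='FPLIM' cursor=0
After op 5 (end): buf='FPLIM' cursor=5
After op 6 (undo): buf='FPLIM' cursor=5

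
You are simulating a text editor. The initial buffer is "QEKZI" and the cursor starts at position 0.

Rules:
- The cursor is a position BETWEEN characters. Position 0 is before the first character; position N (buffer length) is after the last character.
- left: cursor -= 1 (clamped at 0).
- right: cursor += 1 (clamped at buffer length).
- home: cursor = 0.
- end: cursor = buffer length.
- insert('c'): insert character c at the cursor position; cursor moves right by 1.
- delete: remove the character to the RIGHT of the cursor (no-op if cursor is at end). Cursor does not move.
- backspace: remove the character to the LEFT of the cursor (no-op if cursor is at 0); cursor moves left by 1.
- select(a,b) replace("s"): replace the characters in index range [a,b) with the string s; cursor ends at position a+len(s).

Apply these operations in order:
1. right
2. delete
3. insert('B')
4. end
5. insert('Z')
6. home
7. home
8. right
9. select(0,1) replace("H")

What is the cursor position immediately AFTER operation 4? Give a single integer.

Answer: 5

Derivation:
After op 1 (right): buf='QEKZI' cursor=1
After op 2 (delete): buf='QKZI' cursor=1
After op 3 (insert('B')): buf='QBKZI' cursor=2
After op 4 (end): buf='QBKZI' cursor=5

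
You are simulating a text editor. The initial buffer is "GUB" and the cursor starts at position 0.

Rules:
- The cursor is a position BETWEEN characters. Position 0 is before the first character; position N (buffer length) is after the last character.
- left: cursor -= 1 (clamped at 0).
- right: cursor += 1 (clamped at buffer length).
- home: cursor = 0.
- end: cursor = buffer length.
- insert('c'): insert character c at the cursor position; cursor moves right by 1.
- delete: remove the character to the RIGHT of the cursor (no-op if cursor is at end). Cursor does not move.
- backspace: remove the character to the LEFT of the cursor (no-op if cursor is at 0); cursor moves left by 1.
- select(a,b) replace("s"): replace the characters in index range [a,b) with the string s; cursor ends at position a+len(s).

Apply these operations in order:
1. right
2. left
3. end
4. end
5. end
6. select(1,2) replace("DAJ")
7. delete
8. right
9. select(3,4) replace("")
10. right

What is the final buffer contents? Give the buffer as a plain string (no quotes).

Answer: GDA

Derivation:
After op 1 (right): buf='GUB' cursor=1
After op 2 (left): buf='GUB' cursor=0
After op 3 (end): buf='GUB' cursor=3
After op 4 (end): buf='GUB' cursor=3
After op 5 (end): buf='GUB' cursor=3
After op 6 (select(1,2) replace("DAJ")): buf='GDAJB' cursor=4
After op 7 (delete): buf='GDAJ' cursor=4
After op 8 (right): buf='GDAJ' cursor=4
After op 9 (select(3,4) replace("")): buf='GDA' cursor=3
After op 10 (right): buf='GDA' cursor=3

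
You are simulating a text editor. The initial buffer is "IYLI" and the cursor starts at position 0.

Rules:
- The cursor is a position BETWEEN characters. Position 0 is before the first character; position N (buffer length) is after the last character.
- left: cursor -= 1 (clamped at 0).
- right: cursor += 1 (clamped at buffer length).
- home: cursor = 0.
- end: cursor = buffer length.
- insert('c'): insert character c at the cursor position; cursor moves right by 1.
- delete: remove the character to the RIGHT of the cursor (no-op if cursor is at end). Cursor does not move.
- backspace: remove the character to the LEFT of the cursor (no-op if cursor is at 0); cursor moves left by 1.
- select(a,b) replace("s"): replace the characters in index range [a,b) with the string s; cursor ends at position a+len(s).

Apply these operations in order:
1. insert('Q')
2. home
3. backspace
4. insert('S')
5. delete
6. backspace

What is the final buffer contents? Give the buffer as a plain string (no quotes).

After op 1 (insert('Q')): buf='QIYLI' cursor=1
After op 2 (home): buf='QIYLI' cursor=0
After op 3 (backspace): buf='QIYLI' cursor=0
After op 4 (insert('S')): buf='SQIYLI' cursor=1
After op 5 (delete): buf='SIYLI' cursor=1
After op 6 (backspace): buf='IYLI' cursor=0

Answer: IYLI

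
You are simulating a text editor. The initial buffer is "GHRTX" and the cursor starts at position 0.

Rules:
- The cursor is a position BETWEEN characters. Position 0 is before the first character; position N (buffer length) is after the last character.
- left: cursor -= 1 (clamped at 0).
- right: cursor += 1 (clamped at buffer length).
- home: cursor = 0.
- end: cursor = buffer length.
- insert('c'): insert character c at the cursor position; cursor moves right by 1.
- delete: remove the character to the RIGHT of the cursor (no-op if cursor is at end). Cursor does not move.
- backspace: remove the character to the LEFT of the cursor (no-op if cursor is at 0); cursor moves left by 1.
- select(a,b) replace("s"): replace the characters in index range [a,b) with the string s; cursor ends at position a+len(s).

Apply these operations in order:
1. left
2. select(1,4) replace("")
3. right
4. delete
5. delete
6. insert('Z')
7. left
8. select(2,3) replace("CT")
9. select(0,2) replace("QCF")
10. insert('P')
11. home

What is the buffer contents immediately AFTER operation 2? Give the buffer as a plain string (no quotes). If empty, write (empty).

After op 1 (left): buf='GHRTX' cursor=0
After op 2 (select(1,4) replace("")): buf='GX' cursor=1

Answer: GX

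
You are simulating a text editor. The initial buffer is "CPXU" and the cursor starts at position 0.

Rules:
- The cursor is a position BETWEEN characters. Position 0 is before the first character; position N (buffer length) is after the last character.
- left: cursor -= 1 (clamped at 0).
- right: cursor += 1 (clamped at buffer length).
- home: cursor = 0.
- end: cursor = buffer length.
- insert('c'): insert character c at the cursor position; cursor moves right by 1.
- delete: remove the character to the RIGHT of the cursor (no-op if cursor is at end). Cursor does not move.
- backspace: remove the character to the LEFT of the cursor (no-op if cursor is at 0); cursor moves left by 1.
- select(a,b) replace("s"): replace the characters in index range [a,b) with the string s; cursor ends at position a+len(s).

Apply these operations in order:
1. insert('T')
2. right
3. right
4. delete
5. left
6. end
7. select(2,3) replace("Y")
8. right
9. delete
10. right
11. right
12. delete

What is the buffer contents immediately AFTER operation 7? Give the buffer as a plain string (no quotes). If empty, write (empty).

After op 1 (insert('T')): buf='TCPXU' cursor=1
After op 2 (right): buf='TCPXU' cursor=2
After op 3 (right): buf='TCPXU' cursor=3
After op 4 (delete): buf='TCPU' cursor=3
After op 5 (left): buf='TCPU' cursor=2
After op 6 (end): buf='TCPU' cursor=4
After op 7 (select(2,3) replace("Y")): buf='TCYU' cursor=3

Answer: TCYU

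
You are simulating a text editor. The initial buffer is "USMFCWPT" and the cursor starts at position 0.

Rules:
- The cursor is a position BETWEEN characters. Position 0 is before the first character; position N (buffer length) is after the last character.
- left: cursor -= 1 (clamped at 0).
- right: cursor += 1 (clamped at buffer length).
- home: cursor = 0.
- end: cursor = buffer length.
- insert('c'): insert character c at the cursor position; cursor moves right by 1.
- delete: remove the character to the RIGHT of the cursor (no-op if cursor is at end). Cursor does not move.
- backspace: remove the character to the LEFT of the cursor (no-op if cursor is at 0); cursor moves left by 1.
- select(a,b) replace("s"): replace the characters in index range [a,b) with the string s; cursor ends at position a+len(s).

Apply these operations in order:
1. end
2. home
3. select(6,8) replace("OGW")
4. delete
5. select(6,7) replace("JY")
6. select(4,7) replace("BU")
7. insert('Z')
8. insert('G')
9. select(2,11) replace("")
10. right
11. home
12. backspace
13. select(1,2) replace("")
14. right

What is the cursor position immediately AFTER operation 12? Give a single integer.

After op 1 (end): buf='USMFCWPT' cursor=8
After op 2 (home): buf='USMFCWPT' cursor=0
After op 3 (select(6,8) replace("OGW")): buf='USMFCWOGW' cursor=9
After op 4 (delete): buf='USMFCWOGW' cursor=9
After op 5 (select(6,7) replace("JY")): buf='USMFCWJYGW' cursor=8
After op 6 (select(4,7) replace("BU")): buf='USMFBUYGW' cursor=6
After op 7 (insert('Z')): buf='USMFBUZYGW' cursor=7
After op 8 (insert('G')): buf='USMFBUZGYGW' cursor=8
After op 9 (select(2,11) replace("")): buf='US' cursor=2
After op 10 (right): buf='US' cursor=2
After op 11 (home): buf='US' cursor=0
After op 12 (backspace): buf='US' cursor=0

Answer: 0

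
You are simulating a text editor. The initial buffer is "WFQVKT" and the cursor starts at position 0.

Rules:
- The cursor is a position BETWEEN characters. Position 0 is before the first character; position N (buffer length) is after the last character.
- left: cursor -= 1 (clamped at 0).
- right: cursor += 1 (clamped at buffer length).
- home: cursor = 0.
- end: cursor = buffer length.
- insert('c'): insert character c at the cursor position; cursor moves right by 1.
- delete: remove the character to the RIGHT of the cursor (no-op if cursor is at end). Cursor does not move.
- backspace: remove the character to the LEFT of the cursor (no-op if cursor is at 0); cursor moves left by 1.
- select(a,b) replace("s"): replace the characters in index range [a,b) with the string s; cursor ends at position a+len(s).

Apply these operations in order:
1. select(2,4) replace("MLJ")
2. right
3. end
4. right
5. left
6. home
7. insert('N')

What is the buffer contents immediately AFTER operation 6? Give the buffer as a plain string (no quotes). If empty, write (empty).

After op 1 (select(2,4) replace("MLJ")): buf='WFMLJKT' cursor=5
After op 2 (right): buf='WFMLJKT' cursor=6
After op 3 (end): buf='WFMLJKT' cursor=7
After op 4 (right): buf='WFMLJKT' cursor=7
After op 5 (left): buf='WFMLJKT' cursor=6
After op 6 (home): buf='WFMLJKT' cursor=0

Answer: WFMLJKT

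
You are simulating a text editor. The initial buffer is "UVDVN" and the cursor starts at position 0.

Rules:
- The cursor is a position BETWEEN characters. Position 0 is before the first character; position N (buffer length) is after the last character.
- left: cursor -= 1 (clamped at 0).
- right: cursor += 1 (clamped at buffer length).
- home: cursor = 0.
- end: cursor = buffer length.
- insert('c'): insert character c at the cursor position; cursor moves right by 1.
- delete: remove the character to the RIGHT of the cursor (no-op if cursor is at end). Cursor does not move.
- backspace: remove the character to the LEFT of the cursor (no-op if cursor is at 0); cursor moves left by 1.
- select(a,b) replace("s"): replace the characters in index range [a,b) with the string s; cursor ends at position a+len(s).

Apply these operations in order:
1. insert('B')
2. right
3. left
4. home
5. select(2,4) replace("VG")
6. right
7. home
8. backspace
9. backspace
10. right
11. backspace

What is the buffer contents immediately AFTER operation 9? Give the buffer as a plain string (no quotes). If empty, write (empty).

After op 1 (insert('B')): buf='BUVDVN' cursor=1
After op 2 (right): buf='BUVDVN' cursor=2
After op 3 (left): buf='BUVDVN' cursor=1
After op 4 (home): buf='BUVDVN' cursor=0
After op 5 (select(2,4) replace("VG")): buf='BUVGVN' cursor=4
After op 6 (right): buf='BUVGVN' cursor=5
After op 7 (home): buf='BUVGVN' cursor=0
After op 8 (backspace): buf='BUVGVN' cursor=0
After op 9 (backspace): buf='BUVGVN' cursor=0

Answer: BUVGVN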